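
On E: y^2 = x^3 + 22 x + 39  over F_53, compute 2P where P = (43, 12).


Doubling: s = (3 x1^2 + a) / (2 y1)
s = (3*43^2 + 22) / (2*12) mod 53 = 9
x3 = s^2 - 2 x1 mod 53 = 9^2 - 2*43 = 48
y3 = s (x1 - x3) - y1 mod 53 = 9 * (43 - 48) - 12 = 49

2P = (48, 49)


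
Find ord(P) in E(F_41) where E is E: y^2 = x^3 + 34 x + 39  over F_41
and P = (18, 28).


Compute successive multiples of P until we hit O:
  1P = (18, 28)
  2P = (21, 25)
  3P = (3, 39)
  4P = (24, 1)
  5P = (9, 34)
  6P = (19, 0)
  7P = (9, 7)
  8P = (24, 40)
  ... (continuing to 12P)
  12P = O

ord(P) = 12


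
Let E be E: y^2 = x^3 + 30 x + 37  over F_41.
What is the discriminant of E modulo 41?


4 a^3 + 27 b^2 = 4*30^3 + 27*37^2 = 108000 + 36963 = 144963
Delta = -16 * (144963) = -2319408
Delta mod 41 = 3

Delta = 3 (mod 41)


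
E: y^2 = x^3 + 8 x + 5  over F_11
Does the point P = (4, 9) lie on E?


Check whether y^2 = x^3 + 8 x + 5 (mod 11) for (x, y) = (4, 9).
LHS: y^2 = 9^2 mod 11 = 4
RHS: x^3 + 8 x + 5 = 4^3 + 8*4 + 5 mod 11 = 2
LHS != RHS

No, not on the curve


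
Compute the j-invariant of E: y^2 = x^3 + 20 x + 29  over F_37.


Delta = -16(4 a^3 + 27 b^2) mod 37 = 34
-1728 * (4 a)^3 = -1728 * (4*20)^3 mod 37 = 8
j = 8 * 34^(-1) mod 37 = 22

j = 22 (mod 37)


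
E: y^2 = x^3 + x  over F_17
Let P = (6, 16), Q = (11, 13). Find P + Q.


P != Q, so use the chord formula.
s = (y2 - y1) / (x2 - x1) = (14) / (5) mod 17 = 13
x3 = s^2 - x1 - x2 mod 17 = 13^2 - 6 - 11 = 16
y3 = s (x1 - x3) - y1 mod 17 = 13 * (6 - 16) - 16 = 7

P + Q = (16, 7)


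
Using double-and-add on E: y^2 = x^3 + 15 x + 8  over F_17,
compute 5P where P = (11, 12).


k = 5 = 101_2 (binary, LSB first: 101)
Double-and-add from P = (11, 12):
  bit 0 = 1: acc = O + (11, 12) = (11, 12)
  bit 1 = 0: acc unchanged = (11, 12)
  bit 2 = 1: acc = (11, 12) + (0, 5) = (5, 15)

5P = (5, 15)


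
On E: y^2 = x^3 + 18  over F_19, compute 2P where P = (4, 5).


Doubling: s = (3 x1^2 + a) / (2 y1)
s = (3*4^2 + 0) / (2*5) mod 19 = 1
x3 = s^2 - 2 x1 mod 19 = 1^2 - 2*4 = 12
y3 = s (x1 - x3) - y1 mod 19 = 1 * (4 - 12) - 5 = 6

2P = (12, 6)


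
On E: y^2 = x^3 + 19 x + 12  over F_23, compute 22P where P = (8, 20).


k = 22 = 10110_2 (binary, LSB first: 01101)
Double-and-add from P = (8, 20):
  bit 0 = 0: acc unchanged = O
  bit 1 = 1: acc = O + (10, 12) = (10, 12)
  bit 2 = 1: acc = (10, 12) + (12, 17) = (13, 15)
  bit 3 = 0: acc unchanged = (13, 15)
  bit 4 = 1: acc = (13, 15) + (14, 20) = (21, 14)

22P = (21, 14)


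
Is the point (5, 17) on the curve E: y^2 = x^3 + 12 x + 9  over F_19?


Check whether y^2 = x^3 + 12 x + 9 (mod 19) for (x, y) = (5, 17).
LHS: y^2 = 17^2 mod 19 = 4
RHS: x^3 + 12 x + 9 = 5^3 + 12*5 + 9 mod 19 = 4
LHS = RHS

Yes, on the curve


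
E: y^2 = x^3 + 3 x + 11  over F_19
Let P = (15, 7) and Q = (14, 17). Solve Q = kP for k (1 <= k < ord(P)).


Enumerate multiples of P until we hit Q = (14, 17):
  1P = (15, 7)
  2P = (14, 17)
Match found at i = 2.

k = 2


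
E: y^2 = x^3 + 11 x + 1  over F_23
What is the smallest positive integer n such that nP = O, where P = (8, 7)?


Compute successive multiples of P until we hit O:
  1P = (8, 7)
  2P = (16, 15)
  3P = (0, 1)
  4P = (17, 15)
  5P = (11, 21)
  6P = (13, 8)
  7P = (14, 1)
  8P = (2, 10)
  ... (continuing to 25P)
  25P = O

ord(P) = 25


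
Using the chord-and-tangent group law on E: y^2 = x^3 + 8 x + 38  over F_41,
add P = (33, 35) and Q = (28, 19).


P != Q, so use the chord formula.
s = (y2 - y1) / (x2 - x1) = (25) / (36) mod 41 = 36
x3 = s^2 - x1 - x2 mod 41 = 36^2 - 33 - 28 = 5
y3 = s (x1 - x3) - y1 mod 41 = 36 * (33 - 5) - 35 = 30

P + Q = (5, 30)


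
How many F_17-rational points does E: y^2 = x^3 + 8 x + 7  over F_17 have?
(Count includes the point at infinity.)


For each x in F_17, count y with y^2 = x^3 + 8 x + 7 mod 17:
  x = 1: RHS = 16, y in [4, 13]  -> 2 point(s)
  x = 4: RHS = 1, y in [1, 16]  -> 2 point(s)
  x = 5: RHS = 2, y in [6, 11]  -> 2 point(s)
  x = 6: RHS = 16, y in [4, 13]  -> 2 point(s)
  x = 7: RHS = 15, y in [7, 10]  -> 2 point(s)
  x = 9: RHS = 9, y in [3, 14]  -> 2 point(s)
  x = 10: RHS = 16, y in [4, 13]  -> 2 point(s)
  x = 11: RHS = 15, y in [7, 10]  -> 2 point(s)
  x = 13: RHS = 13, y in [8, 9]  -> 2 point(s)
  x = 15: RHS = 0, y in [0]  -> 1 point(s)
  x = 16: RHS = 15, y in [7, 10]  -> 2 point(s)
Affine points: 21. Add the point at infinity: total = 22.

#E(F_17) = 22


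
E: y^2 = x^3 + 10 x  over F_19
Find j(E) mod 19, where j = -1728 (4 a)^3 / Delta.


Delta = -16(4 a^3 + 27 b^2) mod 19 = 11
-1728 * (4 a)^3 = -1728 * (4*10)^3 mod 19 = 8
j = 8 * 11^(-1) mod 19 = 18

j = 18 (mod 19)


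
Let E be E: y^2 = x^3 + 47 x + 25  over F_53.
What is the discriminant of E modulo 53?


4 a^3 + 27 b^2 = 4*47^3 + 27*25^2 = 415292 + 16875 = 432167
Delta = -16 * (432167) = -6914672
Delta mod 53 = 26

Delta = 26 (mod 53)


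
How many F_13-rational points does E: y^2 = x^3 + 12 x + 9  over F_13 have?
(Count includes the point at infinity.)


For each x in F_13, count y with y^2 = x^3 + 12 x + 9 mod 13:
  x = 0: RHS = 9, y in [3, 10]  -> 2 point(s)
  x = 1: RHS = 9, y in [3, 10]  -> 2 point(s)
  x = 4: RHS = 4, y in [2, 11]  -> 2 point(s)
  x = 5: RHS = 12, y in [5, 8]  -> 2 point(s)
  x = 9: RHS = 1, y in [1, 12]  -> 2 point(s)
  x = 11: RHS = 3, y in [4, 9]  -> 2 point(s)
  x = 12: RHS = 9, y in [3, 10]  -> 2 point(s)
Affine points: 14. Add the point at infinity: total = 15.

#E(F_13) = 15


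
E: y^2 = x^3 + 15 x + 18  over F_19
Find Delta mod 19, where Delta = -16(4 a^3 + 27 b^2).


4 a^3 + 27 b^2 = 4*15^3 + 27*18^2 = 13500 + 8748 = 22248
Delta = -16 * (22248) = -355968
Delta mod 19 = 16

Delta = 16 (mod 19)


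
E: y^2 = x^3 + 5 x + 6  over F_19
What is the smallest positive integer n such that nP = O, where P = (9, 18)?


Compute successive multiples of P until we hit O:
  1P = (9, 18)
  2P = (6, 9)
  3P = (13, 8)
  4P = (8, 8)
  5P = (7, 2)
  6P = (10, 12)
  7P = (17, 11)
  8P = (0, 5)
  ... (continuing to 26P)
  26P = O

ord(P) = 26


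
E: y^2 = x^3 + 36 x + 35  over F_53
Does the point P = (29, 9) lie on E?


Check whether y^2 = x^3 + 36 x + 35 (mod 53) for (x, y) = (29, 9).
LHS: y^2 = 9^2 mod 53 = 28
RHS: x^3 + 36 x + 35 = 29^3 + 36*29 + 35 mod 53 = 28
LHS = RHS

Yes, on the curve


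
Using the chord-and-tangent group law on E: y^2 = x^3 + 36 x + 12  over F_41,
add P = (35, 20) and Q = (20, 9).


P != Q, so use the chord formula.
s = (y2 - y1) / (x2 - x1) = (30) / (26) mod 41 = 39
x3 = s^2 - x1 - x2 mod 41 = 39^2 - 35 - 20 = 31
y3 = s (x1 - x3) - y1 mod 41 = 39 * (35 - 31) - 20 = 13

P + Q = (31, 13)


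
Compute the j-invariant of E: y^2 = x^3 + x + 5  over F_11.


Delta = -16(4 a^3 + 27 b^2) mod 11 = 4
-1728 * (4 a)^3 = -1728 * (4*1)^3 mod 11 = 2
j = 2 * 4^(-1) mod 11 = 6

j = 6 (mod 11)


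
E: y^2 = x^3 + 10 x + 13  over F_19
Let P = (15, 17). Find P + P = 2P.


Doubling: s = (3 x1^2 + a) / (2 y1)
s = (3*15^2 + 10) / (2*17) mod 19 = 14
x3 = s^2 - 2 x1 mod 19 = 14^2 - 2*15 = 14
y3 = s (x1 - x3) - y1 mod 19 = 14 * (15 - 14) - 17 = 16

2P = (14, 16)


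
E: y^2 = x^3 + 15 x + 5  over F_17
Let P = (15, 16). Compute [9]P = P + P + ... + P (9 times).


k = 9 = 1001_2 (binary, LSB first: 1001)
Double-and-add from P = (15, 16):
  bit 0 = 1: acc = O + (15, 16) = (15, 16)
  bit 1 = 0: acc unchanged = (15, 16)
  bit 2 = 0: acc unchanged = (15, 16)
  bit 3 = 1: acc = (15, 16) + (5, 1) = (12, 14)

9P = (12, 14)


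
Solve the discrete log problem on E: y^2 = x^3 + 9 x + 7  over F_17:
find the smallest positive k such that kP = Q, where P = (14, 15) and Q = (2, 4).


Enumerate multiples of P until we hit Q = (2, 4):
  1P = (14, 15)
  2P = (2, 13)
  3P = (10, 14)
  4P = (9, 16)
  5P = (9, 1)
  6P = (10, 3)
  7P = (2, 4)
Match found at i = 7.

k = 7


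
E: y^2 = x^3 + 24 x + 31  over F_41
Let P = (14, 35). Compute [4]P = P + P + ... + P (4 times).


k = 4 = 100_2 (binary, LSB first: 001)
Double-and-add from P = (14, 35):
  bit 0 = 0: acc unchanged = O
  bit 1 = 0: acc unchanged = O
  bit 2 = 1: acc = O + (28, 8) = (28, 8)

4P = (28, 8)


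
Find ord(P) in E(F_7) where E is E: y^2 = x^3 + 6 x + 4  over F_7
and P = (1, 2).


Compute successive multiples of P until we hit O:
  1P = (1, 2)
  2P = (0, 2)
  3P = (6, 5)
  4P = (4, 6)
  5P = (3, 0)
  6P = (4, 1)
  7P = (6, 2)
  8P = (0, 5)
  ... (continuing to 10P)
  10P = O

ord(P) = 10


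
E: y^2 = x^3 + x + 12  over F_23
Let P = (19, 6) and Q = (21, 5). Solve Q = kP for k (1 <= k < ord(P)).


Enumerate multiples of P until we hit Q = (21, 5):
  1P = (19, 6)
  2P = (21, 5)
Match found at i = 2.

k = 2


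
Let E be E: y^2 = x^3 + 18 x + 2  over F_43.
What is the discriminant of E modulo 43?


4 a^3 + 27 b^2 = 4*18^3 + 27*2^2 = 23328 + 108 = 23436
Delta = -16 * (23436) = -374976
Delta mod 43 = 27

Delta = 27 (mod 43)


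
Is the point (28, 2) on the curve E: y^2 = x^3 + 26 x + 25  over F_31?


Check whether y^2 = x^3 + 26 x + 25 (mod 31) for (x, y) = (28, 2).
LHS: y^2 = 2^2 mod 31 = 4
RHS: x^3 + 26 x + 25 = 28^3 + 26*28 + 25 mod 31 = 13
LHS != RHS

No, not on the curve


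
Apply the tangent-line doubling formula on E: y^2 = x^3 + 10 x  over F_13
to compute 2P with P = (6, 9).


Doubling: s = (3 x1^2 + a) / (2 y1)
s = (3*6^2 + 10) / (2*9) mod 13 = 8
x3 = s^2 - 2 x1 mod 13 = 8^2 - 2*6 = 0
y3 = s (x1 - x3) - y1 mod 13 = 8 * (6 - 0) - 9 = 0

2P = (0, 0)


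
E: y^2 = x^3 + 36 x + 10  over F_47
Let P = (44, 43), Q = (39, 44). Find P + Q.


P != Q, so use the chord formula.
s = (y2 - y1) / (x2 - x1) = (1) / (42) mod 47 = 28
x3 = s^2 - x1 - x2 mod 47 = 28^2 - 44 - 39 = 43
y3 = s (x1 - x3) - y1 mod 47 = 28 * (44 - 43) - 43 = 32

P + Q = (43, 32)


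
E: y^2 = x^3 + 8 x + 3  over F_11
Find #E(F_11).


For each x in F_11, count y with y^2 = x^3 + 8 x + 3 mod 11:
  x = 0: RHS = 3, y in [5, 6]  -> 2 point(s)
  x = 1: RHS = 1, y in [1, 10]  -> 2 point(s)
  x = 2: RHS = 5, y in [4, 7]  -> 2 point(s)
  x = 4: RHS = 0, y in [0]  -> 1 point(s)
  x = 5: RHS = 3, y in [5, 6]  -> 2 point(s)
  x = 6: RHS = 3, y in [5, 6]  -> 2 point(s)
  x = 9: RHS = 1, y in [1, 10]  -> 2 point(s)
  x = 10: RHS = 5, y in [4, 7]  -> 2 point(s)
Affine points: 15. Add the point at infinity: total = 16.

#E(F_11) = 16


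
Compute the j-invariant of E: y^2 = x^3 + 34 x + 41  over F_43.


Delta = -16(4 a^3 + 27 b^2) mod 43 = 36
-1728 * (4 a)^3 = -1728 * (4*34)^3 mod 43 = 8
j = 8 * 36^(-1) mod 43 = 5

j = 5 (mod 43)


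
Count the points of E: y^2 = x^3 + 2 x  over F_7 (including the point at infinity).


For each x in F_7, count y with y^2 = x^3 + 2 x + 0 mod 7:
  x = 0: RHS = 0, y in [0]  -> 1 point(s)
  x = 4: RHS = 2, y in [3, 4]  -> 2 point(s)
  x = 5: RHS = 2, y in [3, 4]  -> 2 point(s)
  x = 6: RHS = 4, y in [2, 5]  -> 2 point(s)
Affine points: 7. Add the point at infinity: total = 8.

#E(F_7) = 8


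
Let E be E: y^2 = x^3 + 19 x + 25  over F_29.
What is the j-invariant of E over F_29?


Delta = -16(4 a^3 + 27 b^2) mod 29 = 16
-1728 * (4 a)^3 = -1728 * (4*19)^3 mod 29 = 7
j = 7 * 16^(-1) mod 29 = 24

j = 24 (mod 29)


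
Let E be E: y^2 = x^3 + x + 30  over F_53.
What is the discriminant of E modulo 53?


4 a^3 + 27 b^2 = 4*1^3 + 27*30^2 = 4 + 24300 = 24304
Delta = -16 * (24304) = -388864
Delta mod 53 = 50

Delta = 50 (mod 53)


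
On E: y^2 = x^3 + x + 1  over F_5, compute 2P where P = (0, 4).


Doubling: s = (3 x1^2 + a) / (2 y1)
s = (3*0^2 + 1) / (2*4) mod 5 = 2
x3 = s^2 - 2 x1 mod 5 = 2^2 - 2*0 = 4
y3 = s (x1 - x3) - y1 mod 5 = 2 * (0 - 4) - 4 = 3

2P = (4, 3)


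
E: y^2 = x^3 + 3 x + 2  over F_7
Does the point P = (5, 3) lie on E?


Check whether y^2 = x^3 + 3 x + 2 (mod 7) for (x, y) = (5, 3).
LHS: y^2 = 3^2 mod 7 = 2
RHS: x^3 + 3 x + 2 = 5^3 + 3*5 + 2 mod 7 = 2
LHS = RHS

Yes, on the curve


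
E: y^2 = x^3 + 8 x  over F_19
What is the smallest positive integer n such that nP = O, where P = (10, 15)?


Compute successive multiples of P until we hit O:
  1P = (10, 15)
  2P = (4, 1)
  3P = (2, 10)
  4P = (16, 5)
  5P = (0, 0)
  6P = (16, 14)
  7P = (2, 9)
  8P = (4, 18)
  ... (continuing to 10P)
  10P = O

ord(P) = 10


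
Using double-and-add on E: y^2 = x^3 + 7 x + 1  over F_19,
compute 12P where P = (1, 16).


k = 12 = 1100_2 (binary, LSB first: 0011)
Double-and-add from P = (1, 16):
  bit 0 = 0: acc unchanged = O
  bit 1 = 0: acc unchanged = O
  bit 2 = 1: acc = O + (10, 8) = (10, 8)
  bit 3 = 1: acc = (10, 8) + (0, 1) = (15, 17)

12P = (15, 17)


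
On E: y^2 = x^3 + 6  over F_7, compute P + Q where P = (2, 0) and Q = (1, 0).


P != Q, so use the chord formula.
s = (y2 - y1) / (x2 - x1) = (0) / (6) mod 7 = 0
x3 = s^2 - x1 - x2 mod 7 = 0^2 - 2 - 1 = 4
y3 = s (x1 - x3) - y1 mod 7 = 0 * (2 - 4) - 0 = 0

P + Q = (4, 0)


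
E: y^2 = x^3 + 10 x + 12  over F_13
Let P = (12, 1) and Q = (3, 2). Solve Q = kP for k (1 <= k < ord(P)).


Enumerate multiples of P until we hit Q = (3, 2):
  1P = (12, 1)
  2P = (2, 12)
  3P = (11, 7)
  4P = (0, 5)
  5P = (4, 5)
  6P = (7, 3)
  7P = (3, 11)
  8P = (1, 7)
  9P = (9, 8)
  10P = (9, 5)
  11P = (1, 6)
  12P = (3, 2)
Match found at i = 12.

k = 12


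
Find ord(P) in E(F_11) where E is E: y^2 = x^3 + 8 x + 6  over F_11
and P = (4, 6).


Compute successive multiples of P until we hit O:
  1P = (4, 6)
  2P = (4, 5)
  3P = O

ord(P) = 3


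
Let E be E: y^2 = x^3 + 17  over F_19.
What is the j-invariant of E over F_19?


Delta = -16(4 a^3 + 27 b^2) mod 19 = 1
-1728 * (4 a)^3 = -1728 * (4*0)^3 mod 19 = 0
j = 0 * 1^(-1) mod 19 = 0

j = 0 (mod 19)


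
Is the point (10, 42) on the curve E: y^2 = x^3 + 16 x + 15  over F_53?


Check whether y^2 = x^3 + 16 x + 15 (mod 53) for (x, y) = (10, 42).
LHS: y^2 = 42^2 mod 53 = 15
RHS: x^3 + 16 x + 15 = 10^3 + 16*10 + 15 mod 53 = 9
LHS != RHS

No, not on the curve


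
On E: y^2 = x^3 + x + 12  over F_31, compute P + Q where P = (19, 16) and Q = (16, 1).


P != Q, so use the chord formula.
s = (y2 - y1) / (x2 - x1) = (16) / (28) mod 31 = 5
x3 = s^2 - x1 - x2 mod 31 = 5^2 - 19 - 16 = 21
y3 = s (x1 - x3) - y1 mod 31 = 5 * (19 - 21) - 16 = 5

P + Q = (21, 5)


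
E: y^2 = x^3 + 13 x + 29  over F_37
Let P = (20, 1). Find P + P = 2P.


Doubling: s = (3 x1^2 + a) / (2 y1)
s = (3*20^2 + 13) / (2*1) mod 37 = 33
x3 = s^2 - 2 x1 mod 37 = 33^2 - 2*20 = 13
y3 = s (x1 - x3) - y1 mod 37 = 33 * (20 - 13) - 1 = 8

2P = (13, 8)


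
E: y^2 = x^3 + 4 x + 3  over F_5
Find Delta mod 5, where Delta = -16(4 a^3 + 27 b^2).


4 a^3 + 27 b^2 = 4*4^3 + 27*3^2 = 256 + 243 = 499
Delta = -16 * (499) = -7984
Delta mod 5 = 1

Delta = 1 (mod 5)


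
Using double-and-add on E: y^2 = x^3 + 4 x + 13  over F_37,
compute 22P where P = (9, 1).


k = 22 = 10110_2 (binary, LSB first: 01101)
Double-and-add from P = (9, 1):
  bit 0 = 0: acc unchanged = O
  bit 1 = 1: acc = O + (18, 16) = (18, 16)
  bit 2 = 1: acc = (18, 16) + (34, 14) = (33, 9)
  bit 3 = 0: acc unchanged = (33, 9)
  bit 4 = 1: acc = (33, 9) + (30, 30) = (23, 32)

22P = (23, 32)


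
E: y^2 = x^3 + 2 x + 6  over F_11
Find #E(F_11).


For each x in F_11, count y with y^2 = x^3 + 2 x + 6 mod 11:
  x = 1: RHS = 9, y in [3, 8]  -> 2 point(s)
  x = 4: RHS = 1, y in [1, 10]  -> 2 point(s)
  x = 5: RHS = 9, y in [3, 8]  -> 2 point(s)
  x = 6: RHS = 3, y in [5, 6]  -> 2 point(s)
  x = 7: RHS = 0, y in [0]  -> 1 point(s)
  x = 9: RHS = 5, y in [4, 7]  -> 2 point(s)
  x = 10: RHS = 3, y in [5, 6]  -> 2 point(s)
Affine points: 13. Add the point at infinity: total = 14.

#E(F_11) = 14


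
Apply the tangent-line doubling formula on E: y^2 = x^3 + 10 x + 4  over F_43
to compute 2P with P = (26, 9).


Doubling: s = (3 x1^2 + a) / (2 y1)
s = (3*26^2 + 10) / (2*9) mod 43 = 32
x3 = s^2 - 2 x1 mod 43 = 32^2 - 2*26 = 26
y3 = s (x1 - x3) - y1 mod 43 = 32 * (26 - 26) - 9 = 34

2P = (26, 34)


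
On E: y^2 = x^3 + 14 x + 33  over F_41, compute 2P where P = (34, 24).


k = 2 = 10_2 (binary, LSB first: 01)
Double-and-add from P = (34, 24):
  bit 0 = 0: acc unchanged = O
  bit 1 = 1: acc = O + (10, 36) = (10, 36)

2P = (10, 36)


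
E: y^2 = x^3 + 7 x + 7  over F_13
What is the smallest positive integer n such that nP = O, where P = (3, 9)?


Compute successive multiples of P until we hit O:
  1P = (3, 9)
  2P = (8, 9)
  3P = (2, 4)
  4P = (7, 10)
  5P = (12, 5)
  6P = (12, 8)
  7P = (7, 3)
  8P = (2, 9)
  ... (continuing to 11P)
  11P = O

ord(P) = 11


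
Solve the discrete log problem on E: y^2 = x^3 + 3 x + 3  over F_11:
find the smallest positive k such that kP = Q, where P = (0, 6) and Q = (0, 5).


Enumerate multiples of P until we hit Q = (0, 5):
  1P = (0, 6)
  2P = (9, 0)
  3P = (0, 5)
Match found at i = 3.

k = 3


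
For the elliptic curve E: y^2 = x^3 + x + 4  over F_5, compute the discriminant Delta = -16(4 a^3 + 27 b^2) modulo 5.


4 a^3 + 27 b^2 = 4*1^3 + 27*4^2 = 4 + 432 = 436
Delta = -16 * (436) = -6976
Delta mod 5 = 4

Delta = 4 (mod 5)


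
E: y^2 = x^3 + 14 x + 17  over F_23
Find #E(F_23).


For each x in F_23, count y with y^2 = x^3 + 14 x + 17 mod 23:
  x = 1: RHS = 9, y in [3, 20]  -> 2 point(s)
  x = 6: RHS = 18, y in [8, 15]  -> 2 point(s)
  x = 12: RHS = 4, y in [2, 21]  -> 2 point(s)
  x = 13: RHS = 4, y in [2, 21]  -> 2 point(s)
  x = 14: RHS = 13, y in [6, 17]  -> 2 point(s)
  x = 16: RHS = 13, y in [6, 17]  -> 2 point(s)
  x = 17: RHS = 16, y in [4, 19]  -> 2 point(s)
  x = 18: RHS = 6, y in [11, 12]  -> 2 point(s)
  x = 19: RHS = 12, y in [9, 14]  -> 2 point(s)
  x = 21: RHS = 4, y in [2, 21]  -> 2 point(s)
  x = 22: RHS = 2, y in [5, 18]  -> 2 point(s)
Affine points: 22. Add the point at infinity: total = 23.

#E(F_23) = 23


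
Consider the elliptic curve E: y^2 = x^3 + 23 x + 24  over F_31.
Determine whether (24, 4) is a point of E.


Check whether y^2 = x^3 + 23 x + 24 (mod 31) for (x, y) = (24, 4).
LHS: y^2 = 4^2 mod 31 = 16
RHS: x^3 + 23 x + 24 = 24^3 + 23*24 + 24 mod 31 = 16
LHS = RHS

Yes, on the curve


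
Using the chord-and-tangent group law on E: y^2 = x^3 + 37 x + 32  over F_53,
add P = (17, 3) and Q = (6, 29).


P != Q, so use the chord formula.
s = (y2 - y1) / (x2 - x1) = (26) / (42) mod 53 = 41
x3 = s^2 - x1 - x2 mod 53 = 41^2 - 17 - 6 = 15
y3 = s (x1 - x3) - y1 mod 53 = 41 * (17 - 15) - 3 = 26

P + Q = (15, 26)


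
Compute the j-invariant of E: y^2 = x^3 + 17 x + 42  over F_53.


Delta = -16(4 a^3 + 27 b^2) mod 53 = 3
-1728 * (4 a)^3 = -1728 * (4*17)^3 mod 53 = 14
j = 14 * 3^(-1) mod 53 = 40

j = 40 (mod 53)


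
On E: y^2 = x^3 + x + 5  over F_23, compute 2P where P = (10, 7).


Doubling: s = (3 x1^2 + a) / (2 y1)
s = (3*10^2 + 1) / (2*7) mod 23 = 10
x3 = s^2 - 2 x1 mod 23 = 10^2 - 2*10 = 11
y3 = s (x1 - x3) - y1 mod 23 = 10 * (10 - 11) - 7 = 6

2P = (11, 6)


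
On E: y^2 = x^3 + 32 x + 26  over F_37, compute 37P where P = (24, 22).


k = 37 = 100101_2 (binary, LSB first: 101001)
Double-and-add from P = (24, 22):
  bit 0 = 1: acc = O + (24, 22) = (24, 22)
  bit 1 = 0: acc unchanged = (24, 22)
  bit 2 = 1: acc = (24, 22) + (16, 3) = (9, 9)
  bit 3 = 0: acc unchanged = (9, 9)
  bit 4 = 0: acc unchanged = (9, 9)
  bit 5 = 1: acc = (9, 9) + (31, 5) = (27, 1)

37P = (27, 1)


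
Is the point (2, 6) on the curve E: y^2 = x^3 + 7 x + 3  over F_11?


Check whether y^2 = x^3 + 7 x + 3 (mod 11) for (x, y) = (2, 6).
LHS: y^2 = 6^2 mod 11 = 3
RHS: x^3 + 7 x + 3 = 2^3 + 7*2 + 3 mod 11 = 3
LHS = RHS

Yes, on the curve


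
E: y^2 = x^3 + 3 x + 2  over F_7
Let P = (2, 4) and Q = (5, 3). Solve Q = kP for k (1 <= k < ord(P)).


Enumerate multiples of P until we hit Q = (5, 3):
  1P = (2, 4)
  2P = (4, 1)
  3P = (5, 4)
  4P = (0, 3)
  5P = (0, 4)
  6P = (5, 3)
Match found at i = 6.

k = 6


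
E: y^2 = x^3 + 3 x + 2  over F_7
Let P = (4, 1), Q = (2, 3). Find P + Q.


P != Q, so use the chord formula.
s = (y2 - y1) / (x2 - x1) = (2) / (5) mod 7 = 6
x3 = s^2 - x1 - x2 mod 7 = 6^2 - 4 - 2 = 2
y3 = s (x1 - x3) - y1 mod 7 = 6 * (4 - 2) - 1 = 4

P + Q = (2, 4)


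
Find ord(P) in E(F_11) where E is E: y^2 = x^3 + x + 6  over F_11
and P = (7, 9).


Compute successive multiples of P until we hit O:
  1P = (7, 9)
  2P = (2, 4)
  3P = (3, 6)
  4P = (5, 9)
  5P = (10, 2)
  6P = (8, 8)
  7P = (8, 3)
  8P = (10, 9)
  ... (continuing to 13P)
  13P = O

ord(P) = 13


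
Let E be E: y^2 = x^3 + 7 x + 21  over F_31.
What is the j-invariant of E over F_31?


Delta = -16(4 a^3 + 27 b^2) mod 31 = 10
-1728 * (4 a)^3 = -1728 * (4*7)^3 mod 31 = 1
j = 1 * 10^(-1) mod 31 = 28

j = 28 (mod 31)


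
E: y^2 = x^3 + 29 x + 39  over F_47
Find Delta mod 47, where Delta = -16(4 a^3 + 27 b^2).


4 a^3 + 27 b^2 = 4*29^3 + 27*39^2 = 97556 + 41067 = 138623
Delta = -16 * (138623) = -2217968
Delta mod 47 = 9

Delta = 9 (mod 47)


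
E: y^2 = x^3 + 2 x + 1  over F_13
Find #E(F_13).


For each x in F_13, count y with y^2 = x^3 + 2 x + 1 mod 13:
  x = 0: RHS = 1, y in [1, 12]  -> 2 point(s)
  x = 1: RHS = 4, y in [2, 11]  -> 2 point(s)
  x = 2: RHS = 0, y in [0]  -> 1 point(s)
  x = 8: RHS = 9, y in [3, 10]  -> 2 point(s)
Affine points: 7. Add the point at infinity: total = 8.

#E(F_13) = 8


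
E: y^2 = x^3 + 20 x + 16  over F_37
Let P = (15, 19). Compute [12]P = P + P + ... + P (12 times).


k = 12 = 1100_2 (binary, LSB first: 0011)
Double-and-add from P = (15, 19):
  bit 0 = 0: acc unchanged = O
  bit 1 = 0: acc unchanged = O
  bit 2 = 1: acc = O + (2, 29) = (2, 29)
  bit 3 = 1: acc = (2, 29) + (0, 4) = (34, 15)

12P = (34, 15)


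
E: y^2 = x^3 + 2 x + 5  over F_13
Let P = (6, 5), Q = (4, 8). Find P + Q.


P != Q, so use the chord formula.
s = (y2 - y1) / (x2 - x1) = (3) / (11) mod 13 = 5
x3 = s^2 - x1 - x2 mod 13 = 5^2 - 6 - 4 = 2
y3 = s (x1 - x3) - y1 mod 13 = 5 * (6 - 2) - 5 = 2

P + Q = (2, 2)


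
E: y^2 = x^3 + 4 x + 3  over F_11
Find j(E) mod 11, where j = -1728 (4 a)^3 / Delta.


Delta = -16(4 a^3 + 27 b^2) mod 11 = 2
-1728 * (4 a)^3 = -1728 * (4*4)^3 mod 11 = 7
j = 7 * 2^(-1) mod 11 = 9

j = 9 (mod 11)


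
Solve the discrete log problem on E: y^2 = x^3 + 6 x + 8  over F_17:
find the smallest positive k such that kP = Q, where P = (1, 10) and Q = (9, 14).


Enumerate multiples of P until we hit Q = (9, 14):
  1P = (1, 10)
  2P = (7, 6)
  3P = (0, 12)
  4P = (3, 11)
  5P = (9, 3)
  6P = (16, 1)
  7P = (16, 16)
  8P = (9, 14)
Match found at i = 8.

k = 8


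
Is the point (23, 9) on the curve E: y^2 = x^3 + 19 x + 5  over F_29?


Check whether y^2 = x^3 + 19 x + 5 (mod 29) for (x, y) = (23, 9).
LHS: y^2 = 9^2 mod 29 = 23
RHS: x^3 + 19 x + 5 = 23^3 + 19*23 + 5 mod 29 = 23
LHS = RHS

Yes, on the curve


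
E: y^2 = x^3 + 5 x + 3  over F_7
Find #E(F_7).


For each x in F_7, count y with y^2 = x^3 + 5 x + 3 mod 7:
  x = 1: RHS = 2, y in [3, 4]  -> 2 point(s)
  x = 2: RHS = 0, y in [0]  -> 1 point(s)
  x = 6: RHS = 4, y in [2, 5]  -> 2 point(s)
Affine points: 5. Add the point at infinity: total = 6.

#E(F_7) = 6


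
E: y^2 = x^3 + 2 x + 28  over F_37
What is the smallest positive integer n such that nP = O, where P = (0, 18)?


Compute successive multiples of P until we hit O:
  1P = (0, 18)
  2P = (4, 27)
  3P = (8, 1)
  4P = (26, 28)
  5P = (21, 28)
  6P = (32, 2)
  7P = (33, 17)
  8P = (11, 7)
  ... (continuing to 43P)
  43P = O

ord(P) = 43


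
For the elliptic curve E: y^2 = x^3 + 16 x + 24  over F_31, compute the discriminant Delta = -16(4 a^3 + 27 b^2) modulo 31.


4 a^3 + 27 b^2 = 4*16^3 + 27*24^2 = 16384 + 15552 = 31936
Delta = -16 * (31936) = -510976
Delta mod 31 = 28

Delta = 28 (mod 31)


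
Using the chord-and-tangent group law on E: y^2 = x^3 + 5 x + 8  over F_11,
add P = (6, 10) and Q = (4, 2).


P != Q, so use the chord formula.
s = (y2 - y1) / (x2 - x1) = (3) / (9) mod 11 = 4
x3 = s^2 - x1 - x2 mod 11 = 4^2 - 6 - 4 = 6
y3 = s (x1 - x3) - y1 mod 11 = 4 * (6 - 6) - 10 = 1

P + Q = (6, 1)


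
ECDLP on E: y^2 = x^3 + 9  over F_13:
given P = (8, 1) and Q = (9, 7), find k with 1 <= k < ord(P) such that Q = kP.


Enumerate multiples of P until we hit Q = (9, 7):
  1P = (8, 1)
  2P = (9, 7)
Match found at i = 2.

k = 2


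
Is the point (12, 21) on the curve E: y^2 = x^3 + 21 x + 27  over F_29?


Check whether y^2 = x^3 + 21 x + 27 (mod 29) for (x, y) = (12, 21).
LHS: y^2 = 21^2 mod 29 = 6
RHS: x^3 + 21 x + 27 = 12^3 + 21*12 + 27 mod 29 = 6
LHS = RHS

Yes, on the curve


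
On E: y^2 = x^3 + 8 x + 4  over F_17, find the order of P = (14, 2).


Compute successive multiples of P until we hit O:
  1P = (14, 2)
  2P = (5, 13)
  3P = (6, 9)
  4P = (6, 8)
  5P = (5, 4)
  6P = (14, 15)
  7P = O

ord(P) = 7


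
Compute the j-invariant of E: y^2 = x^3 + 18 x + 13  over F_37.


Delta = -16(4 a^3 + 27 b^2) mod 37 = 1
-1728 * (4 a)^3 = -1728 * (4*18)^3 mod 37 = 23
j = 23 * 1^(-1) mod 37 = 23

j = 23 (mod 37)


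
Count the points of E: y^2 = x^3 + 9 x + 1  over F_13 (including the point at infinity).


For each x in F_13, count y with y^2 = x^3 + 9 x + 1 mod 13:
  x = 0: RHS = 1, y in [1, 12]  -> 2 point(s)
  x = 2: RHS = 1, y in [1, 12]  -> 2 point(s)
  x = 3: RHS = 3, y in [4, 9]  -> 2 point(s)
  x = 4: RHS = 10, y in [6, 7]  -> 2 point(s)
  x = 7: RHS = 4, y in [2, 11]  -> 2 point(s)
  x = 8: RHS = 0, y in [0]  -> 1 point(s)
  x = 10: RHS = 12, y in [5, 8]  -> 2 point(s)
  x = 11: RHS = 1, y in [1, 12]  -> 2 point(s)
  x = 12: RHS = 4, y in [2, 11]  -> 2 point(s)
Affine points: 17. Add the point at infinity: total = 18.

#E(F_13) = 18


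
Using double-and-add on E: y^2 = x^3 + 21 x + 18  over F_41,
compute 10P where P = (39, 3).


k = 10 = 1010_2 (binary, LSB first: 0101)
Double-and-add from P = (39, 3):
  bit 0 = 0: acc unchanged = O
  bit 1 = 1: acc = O + (24, 18) = (24, 18)
  bit 2 = 0: acc unchanged = (24, 18)
  bit 3 = 1: acc = (24, 18) + (38, 16) = (15, 10)

10P = (15, 10)


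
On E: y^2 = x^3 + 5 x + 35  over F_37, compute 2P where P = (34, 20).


Doubling: s = (3 x1^2 + a) / (2 y1)
s = (3*34^2 + 5) / (2*20) mod 37 = 23
x3 = s^2 - 2 x1 mod 37 = 23^2 - 2*34 = 17
y3 = s (x1 - x3) - y1 mod 37 = 23 * (34 - 17) - 20 = 1

2P = (17, 1)


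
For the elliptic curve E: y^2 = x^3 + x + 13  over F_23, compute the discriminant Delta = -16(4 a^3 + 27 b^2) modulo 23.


4 a^3 + 27 b^2 = 4*1^3 + 27*13^2 = 4 + 4563 = 4567
Delta = -16 * (4567) = -73072
Delta mod 23 = 22

Delta = 22 (mod 23)


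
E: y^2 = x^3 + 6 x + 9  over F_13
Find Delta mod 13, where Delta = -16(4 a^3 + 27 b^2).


4 a^3 + 27 b^2 = 4*6^3 + 27*9^2 = 864 + 2187 = 3051
Delta = -16 * (3051) = -48816
Delta mod 13 = 12

Delta = 12 (mod 13)


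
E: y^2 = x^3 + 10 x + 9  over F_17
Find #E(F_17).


For each x in F_17, count y with y^2 = x^3 + 10 x + 9 mod 17:
  x = 0: RHS = 9, y in [3, 14]  -> 2 point(s)
  x = 3: RHS = 15, y in [7, 10]  -> 2 point(s)
  x = 6: RHS = 13, y in [8, 9]  -> 2 point(s)
  x = 10: RHS = 4, y in [2, 15]  -> 2 point(s)
  x = 12: RHS = 4, y in [2, 15]  -> 2 point(s)
  x = 15: RHS = 15, y in [7, 10]  -> 2 point(s)
  x = 16: RHS = 15, y in [7, 10]  -> 2 point(s)
Affine points: 14. Add the point at infinity: total = 15.

#E(F_17) = 15


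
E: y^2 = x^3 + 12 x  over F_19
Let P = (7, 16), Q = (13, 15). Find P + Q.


P != Q, so use the chord formula.
s = (y2 - y1) / (x2 - x1) = (18) / (6) mod 19 = 3
x3 = s^2 - x1 - x2 mod 19 = 3^2 - 7 - 13 = 8
y3 = s (x1 - x3) - y1 mod 19 = 3 * (7 - 8) - 16 = 0

P + Q = (8, 0)


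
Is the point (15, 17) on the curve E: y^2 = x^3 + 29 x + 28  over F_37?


Check whether y^2 = x^3 + 29 x + 28 (mod 37) for (x, y) = (15, 17).
LHS: y^2 = 17^2 mod 37 = 30
RHS: x^3 + 29 x + 28 = 15^3 + 29*15 + 28 mod 37 = 27
LHS != RHS

No, not on the curve


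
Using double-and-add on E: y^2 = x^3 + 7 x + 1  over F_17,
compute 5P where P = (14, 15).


k = 5 = 101_2 (binary, LSB first: 101)
Double-and-add from P = (14, 15):
  bit 0 = 1: acc = O + (14, 15) = (14, 15)
  bit 1 = 0: acc unchanged = (14, 15)
  bit 2 = 1: acc = (14, 15) + (6, 15) = (14, 2)

5P = (14, 2)


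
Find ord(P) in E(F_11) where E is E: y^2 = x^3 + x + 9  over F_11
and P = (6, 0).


Compute successive multiples of P until we hit O:
  1P = (6, 0)
  2P = O

ord(P) = 2


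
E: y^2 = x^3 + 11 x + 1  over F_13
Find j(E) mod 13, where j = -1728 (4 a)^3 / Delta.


Delta = -16(4 a^3 + 27 b^2) mod 13 = 2
-1728 * (4 a)^3 = -1728 * (4*11)^3 mod 13 = 8
j = 8 * 2^(-1) mod 13 = 4

j = 4 (mod 13)


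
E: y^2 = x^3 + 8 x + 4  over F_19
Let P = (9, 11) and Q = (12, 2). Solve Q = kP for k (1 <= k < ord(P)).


Enumerate multiples of P until we hit Q = (12, 2):
  1P = (9, 11)
  2P = (7, 17)
  3P = (12, 17)
  4P = (2, 3)
  5P = (0, 2)
  6P = (11, 6)
  7P = (10, 1)
  8P = (5, 6)
  9P = (3, 6)
  10P = (4, 9)
  11P = (13, 14)
  12P = (13, 5)
  13P = (4, 10)
  14P = (3, 13)
  15P = (5, 13)
  16P = (10, 18)
  17P = (11, 13)
  18P = (0, 17)
  19P = (2, 16)
  20P = (12, 2)
Match found at i = 20.

k = 20


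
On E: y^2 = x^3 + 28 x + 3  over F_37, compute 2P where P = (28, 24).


Doubling: s = (3 x1^2 + a) / (2 y1)
s = (3*28^2 + 28) / (2*24) mod 37 = 28
x3 = s^2 - 2 x1 mod 37 = 28^2 - 2*28 = 25
y3 = s (x1 - x3) - y1 mod 37 = 28 * (28 - 25) - 24 = 23

2P = (25, 23)


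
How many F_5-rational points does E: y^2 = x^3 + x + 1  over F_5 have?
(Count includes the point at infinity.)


For each x in F_5, count y with y^2 = x^3 + 1 x + 1 mod 5:
  x = 0: RHS = 1, y in [1, 4]  -> 2 point(s)
  x = 2: RHS = 1, y in [1, 4]  -> 2 point(s)
  x = 3: RHS = 1, y in [1, 4]  -> 2 point(s)
  x = 4: RHS = 4, y in [2, 3]  -> 2 point(s)
Affine points: 8. Add the point at infinity: total = 9.

#E(F_5) = 9


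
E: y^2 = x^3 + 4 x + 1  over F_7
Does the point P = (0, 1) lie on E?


Check whether y^2 = x^3 + 4 x + 1 (mod 7) for (x, y) = (0, 1).
LHS: y^2 = 1^2 mod 7 = 1
RHS: x^3 + 4 x + 1 = 0^3 + 4*0 + 1 mod 7 = 1
LHS = RHS

Yes, on the curve


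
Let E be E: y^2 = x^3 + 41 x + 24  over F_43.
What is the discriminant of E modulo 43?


4 a^3 + 27 b^2 = 4*41^3 + 27*24^2 = 275684 + 15552 = 291236
Delta = -16 * (291236) = -4659776
Delta mod 43 = 5

Delta = 5 (mod 43)


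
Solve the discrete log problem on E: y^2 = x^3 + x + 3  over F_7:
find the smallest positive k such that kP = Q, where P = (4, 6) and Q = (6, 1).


Enumerate multiples of P until we hit Q = (6, 1):
  1P = (4, 6)
  2P = (6, 1)
Match found at i = 2.

k = 2


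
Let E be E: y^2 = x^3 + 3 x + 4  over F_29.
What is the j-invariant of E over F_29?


Delta = -16(4 a^3 + 27 b^2) mod 29 = 2
-1728 * (4 a)^3 = -1728 * (4*3)^3 mod 29 = 1
j = 1 * 2^(-1) mod 29 = 15

j = 15 (mod 29)


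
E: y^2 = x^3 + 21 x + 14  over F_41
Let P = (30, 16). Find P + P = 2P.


Doubling: s = (3 x1^2 + a) / (2 y1)
s = (3*30^2 + 21) / (2*16) mod 41 = 12
x3 = s^2 - 2 x1 mod 41 = 12^2 - 2*30 = 2
y3 = s (x1 - x3) - y1 mod 41 = 12 * (30 - 2) - 16 = 33

2P = (2, 33)


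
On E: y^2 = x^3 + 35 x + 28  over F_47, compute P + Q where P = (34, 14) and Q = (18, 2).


P != Q, so use the chord formula.
s = (y2 - y1) / (x2 - x1) = (35) / (31) mod 47 = 36
x3 = s^2 - x1 - x2 mod 47 = 36^2 - 34 - 18 = 22
y3 = s (x1 - x3) - y1 mod 47 = 36 * (34 - 22) - 14 = 42

P + Q = (22, 42)


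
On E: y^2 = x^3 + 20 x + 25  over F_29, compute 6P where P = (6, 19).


k = 6 = 110_2 (binary, LSB first: 011)
Double-and-add from P = (6, 19):
  bit 0 = 0: acc unchanged = O
  bit 1 = 1: acc = O + (22, 8) = (22, 8)
  bit 2 = 1: acc = (22, 8) + (10, 23) = (4, 13)

6P = (4, 13)


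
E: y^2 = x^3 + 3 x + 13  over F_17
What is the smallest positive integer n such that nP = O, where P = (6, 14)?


Compute successive multiples of P until we hit O:
  1P = (6, 14)
  2P = (3, 7)
  3P = (4, 2)
  4P = (9, 2)
  5P = (1, 0)
  6P = (9, 15)
  7P = (4, 15)
  8P = (3, 10)
  ... (continuing to 10P)
  10P = O

ord(P) = 10


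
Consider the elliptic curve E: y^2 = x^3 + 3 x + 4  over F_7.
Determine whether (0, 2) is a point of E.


Check whether y^2 = x^3 + 3 x + 4 (mod 7) for (x, y) = (0, 2).
LHS: y^2 = 2^2 mod 7 = 4
RHS: x^3 + 3 x + 4 = 0^3 + 3*0 + 4 mod 7 = 4
LHS = RHS

Yes, on the curve


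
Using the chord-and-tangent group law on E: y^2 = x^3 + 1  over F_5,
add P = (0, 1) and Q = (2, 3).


P != Q, so use the chord formula.
s = (y2 - y1) / (x2 - x1) = (2) / (2) mod 5 = 1
x3 = s^2 - x1 - x2 mod 5 = 1^2 - 0 - 2 = 4
y3 = s (x1 - x3) - y1 mod 5 = 1 * (0 - 4) - 1 = 0

P + Q = (4, 0)


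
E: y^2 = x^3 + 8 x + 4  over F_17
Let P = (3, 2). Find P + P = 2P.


Doubling: s = (3 x1^2 + a) / (2 y1)
s = (3*3^2 + 8) / (2*2) mod 17 = 13
x3 = s^2 - 2 x1 mod 17 = 13^2 - 2*3 = 10
y3 = s (x1 - x3) - y1 mod 17 = 13 * (3 - 10) - 2 = 9

2P = (10, 9)


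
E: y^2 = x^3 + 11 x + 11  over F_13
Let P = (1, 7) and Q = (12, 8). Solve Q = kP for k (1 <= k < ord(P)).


Enumerate multiples of P until we hit Q = (12, 8):
  1P = (1, 7)
  2P = (12, 8)
Match found at i = 2.

k = 2


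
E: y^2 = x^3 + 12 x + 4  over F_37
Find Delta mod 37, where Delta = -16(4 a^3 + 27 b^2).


4 a^3 + 27 b^2 = 4*12^3 + 27*4^2 = 6912 + 432 = 7344
Delta = -16 * (7344) = -117504
Delta mod 37 = 8

Delta = 8 (mod 37)


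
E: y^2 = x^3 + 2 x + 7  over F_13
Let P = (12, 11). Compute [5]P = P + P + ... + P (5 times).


k = 5 = 101_2 (binary, LSB first: 101)
Double-and-add from P = (12, 11):
  bit 0 = 1: acc = O + (12, 11) = (12, 11)
  bit 1 = 0: acc unchanged = (12, 11)
  bit 2 = 1: acc = (12, 11) + (10, 0) = (5, 8)

5P = (5, 8)


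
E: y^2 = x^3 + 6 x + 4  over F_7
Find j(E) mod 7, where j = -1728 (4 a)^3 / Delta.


Delta = -16(4 a^3 + 27 b^2) mod 7 = 5
-1728 * (4 a)^3 = -1728 * (4*6)^3 mod 7 = 6
j = 6 * 5^(-1) mod 7 = 4

j = 4 (mod 7)


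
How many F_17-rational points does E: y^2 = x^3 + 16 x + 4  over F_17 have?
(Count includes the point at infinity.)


For each x in F_17, count y with y^2 = x^3 + 16 x + 4 mod 17:
  x = 0: RHS = 4, y in [2, 15]  -> 2 point(s)
  x = 1: RHS = 4, y in [2, 15]  -> 2 point(s)
  x = 4: RHS = 13, y in [8, 9]  -> 2 point(s)
  x = 7: RHS = 0, y in [0]  -> 1 point(s)
  x = 8: RHS = 15, y in [7, 10]  -> 2 point(s)
  x = 10: RHS = 8, y in [5, 12]  -> 2 point(s)
  x = 11: RHS = 15, y in [7, 10]  -> 2 point(s)
  x = 15: RHS = 15, y in [7, 10]  -> 2 point(s)
  x = 16: RHS = 4, y in [2, 15]  -> 2 point(s)
Affine points: 17. Add the point at infinity: total = 18.

#E(F_17) = 18


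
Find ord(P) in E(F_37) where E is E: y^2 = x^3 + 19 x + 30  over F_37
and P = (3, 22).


Compute successive multiples of P until we hit O:
  1P = (3, 22)
  2P = (10, 6)
  3P = (33, 36)
  4P = (5, 19)
  5P = (22, 25)
  6P = (11, 4)
  7P = (35, 13)
  8P = (20, 14)
  ... (continuing to 45P)
  45P = O

ord(P) = 45


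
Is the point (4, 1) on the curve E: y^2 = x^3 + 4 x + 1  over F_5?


Check whether y^2 = x^3 + 4 x + 1 (mod 5) for (x, y) = (4, 1).
LHS: y^2 = 1^2 mod 5 = 1
RHS: x^3 + 4 x + 1 = 4^3 + 4*4 + 1 mod 5 = 1
LHS = RHS

Yes, on the curve


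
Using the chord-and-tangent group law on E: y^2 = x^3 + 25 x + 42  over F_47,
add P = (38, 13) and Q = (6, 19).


P != Q, so use the chord formula.
s = (y2 - y1) / (x2 - x1) = (6) / (15) mod 47 = 38
x3 = s^2 - x1 - x2 mod 47 = 38^2 - 38 - 6 = 37
y3 = s (x1 - x3) - y1 mod 47 = 38 * (38 - 37) - 13 = 25

P + Q = (37, 25)


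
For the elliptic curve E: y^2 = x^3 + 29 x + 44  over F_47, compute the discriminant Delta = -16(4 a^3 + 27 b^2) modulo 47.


4 a^3 + 27 b^2 = 4*29^3 + 27*44^2 = 97556 + 52272 = 149828
Delta = -16 * (149828) = -2397248
Delta mod 47 = 34

Delta = 34 (mod 47)


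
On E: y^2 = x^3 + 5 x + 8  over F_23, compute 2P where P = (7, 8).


Doubling: s = (3 x1^2 + a) / (2 y1)
s = (3*7^2 + 5) / (2*8) mod 23 = 21
x3 = s^2 - 2 x1 mod 23 = 21^2 - 2*7 = 13
y3 = s (x1 - x3) - y1 mod 23 = 21 * (7 - 13) - 8 = 4

2P = (13, 4)


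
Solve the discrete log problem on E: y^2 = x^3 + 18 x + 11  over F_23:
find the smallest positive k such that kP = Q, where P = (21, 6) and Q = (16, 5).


Enumerate multiples of P until we hit Q = (16, 5):
  1P = (21, 6)
  2P = (16, 18)
  3P = (12, 0)
  4P = (16, 5)
Match found at i = 4.

k = 4


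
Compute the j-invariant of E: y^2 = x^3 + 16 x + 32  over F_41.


Delta = -16(4 a^3 + 27 b^2) mod 41 = 32
-1728 * (4 a)^3 = -1728 * (4*16)^3 mod 41 = 19
j = 19 * 32^(-1) mod 41 = 7

j = 7 (mod 41)


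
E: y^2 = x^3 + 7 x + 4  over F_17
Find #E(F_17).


For each x in F_17, count y with y^2 = x^3 + 7 x + 4 mod 17:
  x = 0: RHS = 4, y in [2, 15]  -> 2 point(s)
  x = 2: RHS = 9, y in [3, 14]  -> 2 point(s)
  x = 3: RHS = 1, y in [1, 16]  -> 2 point(s)
  x = 11: RHS = 1, y in [1, 16]  -> 2 point(s)
  x = 15: RHS = 16, y in [4, 13]  -> 2 point(s)
  x = 16: RHS = 13, y in [8, 9]  -> 2 point(s)
Affine points: 12. Add the point at infinity: total = 13.

#E(F_17) = 13


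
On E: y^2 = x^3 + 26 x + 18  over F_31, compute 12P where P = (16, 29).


k = 12 = 1100_2 (binary, LSB first: 0011)
Double-and-add from P = (16, 29):
  bit 0 = 0: acc unchanged = O
  bit 1 = 0: acc unchanged = O
  bit 2 = 1: acc = O + (24, 19) = (24, 19)
  bit 3 = 1: acc = (24, 19) + (1, 18) = (22, 4)

12P = (22, 4)


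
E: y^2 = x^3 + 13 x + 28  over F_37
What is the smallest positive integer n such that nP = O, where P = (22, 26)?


Compute successive multiples of P until we hit O:
  1P = (22, 26)
  2P = (31, 20)
  3P = (5, 12)
  4P = (19, 20)
  5P = (0, 18)
  6P = (24, 17)
  7P = (2, 32)
  8P = (29, 2)
  ... (continuing to 46P)
  46P = O

ord(P) = 46


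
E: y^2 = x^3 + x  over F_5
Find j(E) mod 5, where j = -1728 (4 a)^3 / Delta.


Delta = -16(4 a^3 + 27 b^2) mod 5 = 1
-1728 * (4 a)^3 = -1728 * (4*1)^3 mod 5 = 3
j = 3 * 1^(-1) mod 5 = 3

j = 3 (mod 5)


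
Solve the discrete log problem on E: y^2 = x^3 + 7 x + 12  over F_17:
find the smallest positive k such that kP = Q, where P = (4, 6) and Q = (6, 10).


Enumerate multiples of P until we hit Q = (6, 10):
  1P = (4, 6)
  2P = (11, 3)
  3P = (6, 7)
  4P = (3, 3)
  5P = (2, 0)
  6P = (3, 14)
  7P = (6, 10)
Match found at i = 7.

k = 7


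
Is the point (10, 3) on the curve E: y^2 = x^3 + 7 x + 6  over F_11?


Check whether y^2 = x^3 + 7 x + 6 (mod 11) for (x, y) = (10, 3).
LHS: y^2 = 3^2 mod 11 = 9
RHS: x^3 + 7 x + 6 = 10^3 + 7*10 + 6 mod 11 = 9
LHS = RHS

Yes, on the curve


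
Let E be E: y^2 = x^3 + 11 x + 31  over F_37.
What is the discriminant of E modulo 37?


4 a^3 + 27 b^2 = 4*11^3 + 27*31^2 = 5324 + 25947 = 31271
Delta = -16 * (31271) = -500336
Delta mod 37 = 15

Delta = 15 (mod 37)


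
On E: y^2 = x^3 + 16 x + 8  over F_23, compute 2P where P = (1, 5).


Doubling: s = (3 x1^2 + a) / (2 y1)
s = (3*1^2 + 16) / (2*5) mod 23 = 18
x3 = s^2 - 2 x1 mod 23 = 18^2 - 2*1 = 0
y3 = s (x1 - x3) - y1 mod 23 = 18 * (1 - 0) - 5 = 13

2P = (0, 13)


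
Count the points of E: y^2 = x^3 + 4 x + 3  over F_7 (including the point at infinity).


For each x in F_7, count y with y^2 = x^3 + 4 x + 3 mod 7:
  x = 1: RHS = 1, y in [1, 6]  -> 2 point(s)
  x = 3: RHS = 0, y in [0]  -> 1 point(s)
  x = 5: RHS = 1, y in [1, 6]  -> 2 point(s)
Affine points: 5. Add the point at infinity: total = 6.

#E(F_7) = 6


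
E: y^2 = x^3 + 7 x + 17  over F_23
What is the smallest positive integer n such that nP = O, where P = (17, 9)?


Compute successive multiples of P until we hit O:
  1P = (17, 9)
  2P = (12, 14)
  3P = (18, 15)
  4P = (1, 18)
  5P = (9, 21)
  6P = (5, 19)
  7P = (10, 12)
  8P = (22, 3)
  ... (continuing to 27P)
  27P = O

ord(P) = 27


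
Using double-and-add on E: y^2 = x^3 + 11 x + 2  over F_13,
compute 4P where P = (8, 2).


k = 4 = 100_2 (binary, LSB first: 001)
Double-and-add from P = (8, 2):
  bit 0 = 0: acc unchanged = O
  bit 1 = 0: acc unchanged = O
  bit 2 = 1: acc = O + (8, 11) = (8, 11)

4P = (8, 11)


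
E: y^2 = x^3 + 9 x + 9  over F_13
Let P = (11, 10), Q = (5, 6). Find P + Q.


P != Q, so use the chord formula.
s = (y2 - y1) / (x2 - x1) = (9) / (7) mod 13 = 5
x3 = s^2 - x1 - x2 mod 13 = 5^2 - 11 - 5 = 9
y3 = s (x1 - x3) - y1 mod 13 = 5 * (11 - 9) - 10 = 0

P + Q = (9, 0)


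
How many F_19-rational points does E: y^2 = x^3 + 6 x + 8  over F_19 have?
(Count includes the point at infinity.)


For each x in F_19, count y with y^2 = x^3 + 6 x + 8 mod 19:
  x = 2: RHS = 9, y in [3, 16]  -> 2 point(s)
  x = 4: RHS = 1, y in [1, 18]  -> 2 point(s)
  x = 5: RHS = 11, y in [7, 12]  -> 2 point(s)
  x = 8: RHS = 17, y in [6, 13]  -> 2 point(s)
  x = 10: RHS = 4, y in [2, 17]  -> 2 point(s)
  x = 14: RHS = 5, y in [9, 10]  -> 2 point(s)
  x = 16: RHS = 1, y in [1, 18]  -> 2 point(s)
  x = 17: RHS = 7, y in [8, 11]  -> 2 point(s)
  x = 18: RHS = 1, y in [1, 18]  -> 2 point(s)
Affine points: 18. Add the point at infinity: total = 19.

#E(F_19) = 19
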